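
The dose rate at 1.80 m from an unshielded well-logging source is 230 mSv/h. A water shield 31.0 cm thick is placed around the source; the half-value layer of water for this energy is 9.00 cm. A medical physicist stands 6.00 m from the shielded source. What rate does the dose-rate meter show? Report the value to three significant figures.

1.90 mSv/h

Distance alone: 230 × (1.80/6.00)² = 230 × 0.09000 = 20.70 mSv/h.
Shield: 31.0/9.00 = 3.444 half-value layers → attenuation 2^(−3.444) = 0.09189.
Combined: 20.70 × 0.09189 = 1.902 mSv/h.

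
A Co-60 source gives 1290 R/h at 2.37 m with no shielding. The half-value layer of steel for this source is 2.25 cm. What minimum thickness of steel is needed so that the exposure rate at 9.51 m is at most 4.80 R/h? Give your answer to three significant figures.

9.14 cm

At 9.51 m, distance alone gives 1290 × (2.37/9.51)² = 1290 × 0.06211 = 80.12 R/h.
Further attenuation needed: 80.12/4.80 = 16.69.
n = log₂(16.69) = 4.061 half-value layers.
Thickness = 4.061 × 2.25 cm = 9.137 cm.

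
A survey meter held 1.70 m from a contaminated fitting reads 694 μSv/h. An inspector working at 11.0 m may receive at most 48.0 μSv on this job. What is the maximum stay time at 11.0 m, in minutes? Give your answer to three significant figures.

By the inverse-square law, rate at 11.0 m:
(1.70/11.0)² = 0.02388, so 694 × 0.02388 = 16.57 μSv/h.
Stay time = 48.0 μSv ÷ 16.57 μSv/h = 2.897 h = 173.8 min.

174 min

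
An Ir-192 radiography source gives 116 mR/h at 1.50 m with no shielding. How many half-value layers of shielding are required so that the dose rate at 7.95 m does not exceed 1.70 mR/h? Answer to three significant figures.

1.28 half-value layers

At 7.95 m, distance alone gives (1.50/7.95)² = 0.03560, so 116 × 0.03560 = 4.130 mR/h.
Further attenuation needed: 4.130/1.70 = 2.429.
n = log₂(2.429) = 1.280 half-value layers.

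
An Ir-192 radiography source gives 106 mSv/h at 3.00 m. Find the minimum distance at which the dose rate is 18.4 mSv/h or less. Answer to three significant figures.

7.20 m

Since intensity falls as 1/r², d₂ = d₁·√(I₁/I₂).
I₁/I₂ = 106/18.4 = 5.761, so d₂ = 3.00 × √5.761 = 7.201 m.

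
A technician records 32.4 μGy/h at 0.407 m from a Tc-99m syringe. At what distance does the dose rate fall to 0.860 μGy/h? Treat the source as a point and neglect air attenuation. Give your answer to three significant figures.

By the inverse-square law, d₂ = d₁·√(I₁/I₂).
I₁/I₂ = 32.4/0.860 = 37.67, so d₂ = 0.407 × √37.67 = 2.498 m.

2.50 m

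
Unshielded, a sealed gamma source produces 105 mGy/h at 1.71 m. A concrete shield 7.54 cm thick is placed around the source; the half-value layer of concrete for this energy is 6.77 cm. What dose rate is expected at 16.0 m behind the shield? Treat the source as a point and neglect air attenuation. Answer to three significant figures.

0.554 mGy/h

Distance alone: 105 × (1.71/16.0)² = 105 × 0.01142 = 1.199 mGy/h.
Shield: 7.54/6.77 = 1.114 half-value layers → attenuation 2^(−1.114) = 0.4620.
Combined: 1.199 × 0.4620 = 0.5539 mGy/h.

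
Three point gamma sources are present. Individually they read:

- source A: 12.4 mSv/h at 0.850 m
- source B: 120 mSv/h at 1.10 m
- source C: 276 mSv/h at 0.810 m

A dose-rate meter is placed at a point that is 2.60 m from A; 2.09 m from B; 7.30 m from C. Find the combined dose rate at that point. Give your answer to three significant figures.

38.0 mSv/h

Each source contributes Iᵢ·(dᵢ/rᵢ)²; contributions add.
A: 12.4 × (0.850/2.60)² = 1.325 mSv/h
B: 120 × (1.10/2.09)² = 33.24 mSv/h
C: 276 × (0.810/7.30)² = 3.398 mSv/h
Total = 1.325 + 33.24 + 3.398 = 37.96 mSv/h.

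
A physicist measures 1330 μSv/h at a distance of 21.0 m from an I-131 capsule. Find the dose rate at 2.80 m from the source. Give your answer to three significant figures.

74800 μSv/h

Applying the 1/r² law, the rate at 2.80 m is
1330 × (21.0/2.80)² = 1330 × 56.25 = 74810 μSv/h.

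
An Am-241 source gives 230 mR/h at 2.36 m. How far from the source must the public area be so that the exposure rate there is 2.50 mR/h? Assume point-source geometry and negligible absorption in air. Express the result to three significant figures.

Intensity scales as (d₁/d₂)², so d₂ = d₁·√(I₁/I₂).
I₁/I₂ = 230/2.50 = 92.00, so d₂ = 2.36 × √92.00 = 22.64 m.

22.6 m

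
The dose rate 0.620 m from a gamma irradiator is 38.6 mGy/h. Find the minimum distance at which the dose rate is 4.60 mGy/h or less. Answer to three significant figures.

1.80 m

By the inverse-square law, d₂ = d₁·√(I₁/I₂).
I₁/I₂ = 38.6/4.60 = 8.391, so d₂ = 0.620 × √8.391 = 1.796 m.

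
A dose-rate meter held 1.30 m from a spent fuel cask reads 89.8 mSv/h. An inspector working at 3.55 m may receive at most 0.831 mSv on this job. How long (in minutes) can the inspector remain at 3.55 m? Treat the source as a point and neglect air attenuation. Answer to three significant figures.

4.14 min

Applying the 1/r² law, rate at 3.55 m:
(1.30/3.55)² = 0.1341, so 89.8 × 0.1341 = 12.04 mSv/h.
Stay time = 0.831 mSv ÷ 12.04 mSv/h = 0.06902 h = 4.141 min.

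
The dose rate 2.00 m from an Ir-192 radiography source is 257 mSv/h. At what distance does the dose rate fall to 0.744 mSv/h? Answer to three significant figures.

37.2 m

Using I₁d₁² = I₂d₂², d₂ = d₁·√(I₁/I₂).
I₁/I₂ = 257/0.744 = 345.4, so d₂ = 2.00 × √345.4 = 37.17 m.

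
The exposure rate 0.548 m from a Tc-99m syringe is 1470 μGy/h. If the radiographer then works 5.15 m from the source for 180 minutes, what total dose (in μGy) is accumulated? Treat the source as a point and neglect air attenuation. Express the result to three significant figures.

Applying the 1/r² law, rate at 5.15 m:
(0.548/5.15)² = 0.01132, so 1470 × 0.01132 = 16.64 μGy/h.
Dose = rate × time = 16.64 μGy/h × 3.000 h = 49.92 μGy.

49.9 μGy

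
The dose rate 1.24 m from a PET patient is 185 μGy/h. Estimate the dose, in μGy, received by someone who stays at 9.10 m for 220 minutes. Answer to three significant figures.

12.6 μGy

Since intensity falls as 1/r², rate at 9.10 m:
185 × (1.24/9.10)² = 185 × 0.01857 = 3.435 μGy/h.
Dose = rate × time = 3.435 μGy/h × 3.667 h = 12.60 μGy.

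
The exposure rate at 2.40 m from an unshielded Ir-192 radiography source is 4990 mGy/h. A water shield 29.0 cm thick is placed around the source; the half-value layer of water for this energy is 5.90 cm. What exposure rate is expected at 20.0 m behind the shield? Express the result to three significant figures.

Distance alone: 4990 × (2.40/20.0)² = 4990 × 0.01440 = 71.86 mGy/h.
Shield: 29.0/5.90 = 4.915 half-value layers → attenuation 2^(−4.915) = 0.03315.
Combined: 71.86 × 0.03315 = 2.382 mGy/h.

2.38 mGy/h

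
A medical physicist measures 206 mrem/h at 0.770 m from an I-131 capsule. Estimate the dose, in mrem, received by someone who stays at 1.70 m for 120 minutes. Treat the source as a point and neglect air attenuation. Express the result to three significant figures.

84.5 mrem

Intensity scales as (d₁/d₂)², so rate at 1.70 m:
(0.770/1.70)² = 0.2052, so 206 × 0.2052 = 42.27 mrem/h.
Dose = rate × time = 42.27 mrem/h × 2.000 h = 84.54 mrem.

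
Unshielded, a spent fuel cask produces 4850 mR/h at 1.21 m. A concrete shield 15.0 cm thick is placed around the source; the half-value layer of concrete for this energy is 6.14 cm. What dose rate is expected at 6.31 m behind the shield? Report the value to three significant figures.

Distance alone: 4850 × (1.21/6.31)² = 4850 × 0.03677 = 178.3 mR/h.
Shield: 15.0/6.14 = 2.443 half-value layers → attenuation 2^(−2.443) = 0.1839.
Combined: 178.3 × 0.1839 = 32.79 mR/h.

32.8 mR/h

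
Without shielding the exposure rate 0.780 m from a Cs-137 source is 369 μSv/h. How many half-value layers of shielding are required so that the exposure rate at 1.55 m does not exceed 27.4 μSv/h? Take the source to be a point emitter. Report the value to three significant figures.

At 1.55 m, distance alone gives 369 × (0.780/1.55)² = 369 × 0.2532 = 93.43 μSv/h.
Further attenuation needed: 93.43/27.4 = 3.410.
n = log₂(3.410) = 1.770 half-value layers.

1.77 half-value layers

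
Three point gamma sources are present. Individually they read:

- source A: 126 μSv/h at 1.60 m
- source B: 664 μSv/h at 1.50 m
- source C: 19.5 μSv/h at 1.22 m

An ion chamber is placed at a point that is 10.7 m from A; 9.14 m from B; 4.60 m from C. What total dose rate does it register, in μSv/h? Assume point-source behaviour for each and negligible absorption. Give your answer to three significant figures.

22.1 μSv/h

Each source contributes Iᵢ·(dᵢ/rᵢ)²; contributions add.
A: 126 × (1.60/10.7)² = 2.817 μSv/h
B: 664 × (1.50/9.14)² = 17.88 μSv/h
C: 19.5 × (1.22/4.60)² = 1.372 μSv/h
Total = 2.817 + 17.88 + 1.372 = 22.07 μSv/h.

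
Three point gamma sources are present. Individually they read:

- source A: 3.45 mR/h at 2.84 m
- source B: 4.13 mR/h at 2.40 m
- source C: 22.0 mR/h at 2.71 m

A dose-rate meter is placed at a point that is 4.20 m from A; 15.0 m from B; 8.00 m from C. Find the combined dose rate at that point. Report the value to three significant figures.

4.21 mR/h

Each source contributes Iᵢ·(dᵢ/rᵢ)²; contributions add.
A: 3.45 × (2.84/4.20)² = 1.577 mR/h
B: 4.13 × (2.40/15.0)² = 0.1057 mR/h
C: 22.0 × (2.71/8.00)² = 2.525 mR/h
Total = 1.577 + 0.1057 + 2.525 = 4.208 mR/h.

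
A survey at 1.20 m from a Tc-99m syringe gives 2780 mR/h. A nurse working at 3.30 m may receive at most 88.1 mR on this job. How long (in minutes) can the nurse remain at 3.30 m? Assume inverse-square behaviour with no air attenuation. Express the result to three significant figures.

Since intensity falls as 1/r², rate at 3.30 m:
2780 × (1.20/3.30)² = 2780 × 0.1322 = 367.5 mR/h.
Stay time = 88.1 mR ÷ 367.5 mR/h = 0.2397 h = 14.38 min.

14.4 min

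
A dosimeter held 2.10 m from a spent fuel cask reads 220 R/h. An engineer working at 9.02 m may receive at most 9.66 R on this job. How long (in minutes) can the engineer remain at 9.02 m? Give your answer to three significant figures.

48.6 min

Applying the 1/r² law, rate at 9.02 m:
(2.10/9.02)² = 0.05420, so 220 × 0.05420 = 11.92 R/h.
Stay time = 9.66 R ÷ 11.92 R/h = 0.8104 h = 48.62 min.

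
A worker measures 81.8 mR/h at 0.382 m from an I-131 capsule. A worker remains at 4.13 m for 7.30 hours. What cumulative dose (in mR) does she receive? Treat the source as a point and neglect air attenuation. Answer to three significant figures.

5.11 mR

Intensity scales as (d₁/d₂)², so rate at 4.13 m:
81.8 × (0.382/4.13)² = 81.8 × 0.008555 = 0.6998 mR/h.
Dose = rate × time = 0.6998 mR/h × 7.300 h = 5.109 mR.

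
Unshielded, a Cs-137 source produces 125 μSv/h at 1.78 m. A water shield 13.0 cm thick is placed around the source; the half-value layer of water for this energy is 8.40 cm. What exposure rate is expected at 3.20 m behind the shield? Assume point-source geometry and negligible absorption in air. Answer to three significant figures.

13.2 μSv/h

Distance alone: (1.78/3.20)² = 0.3094, so 125 × 0.3094 = 38.68 μSv/h.
Shield: 13.0/8.40 = 1.548 half-value layers → attenuation 2^(−1.548) = 0.3420.
Combined: 38.68 × 0.3420 = 13.23 μSv/h.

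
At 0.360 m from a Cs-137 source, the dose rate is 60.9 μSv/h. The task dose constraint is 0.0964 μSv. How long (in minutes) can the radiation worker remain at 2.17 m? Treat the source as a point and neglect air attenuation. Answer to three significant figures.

By the inverse-square law, rate at 2.17 m:
60.9 × (0.360/2.17)² = 60.9 × 0.02752 = 1.676 μSv/h.
Stay time = 0.0964 μSv ÷ 1.676 μSv/h = 0.05752 h = 3.451 min.

3.45 min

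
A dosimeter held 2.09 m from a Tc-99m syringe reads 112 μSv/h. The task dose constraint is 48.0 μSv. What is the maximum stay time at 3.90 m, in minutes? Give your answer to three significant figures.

Using I₁d₁² = I₂d₂², rate at 3.90 m:
(2.09/3.90)² = 0.2872, so 112 × 0.2872 = 32.17 μSv/h.
Stay time = 48.0 μSv ÷ 32.17 μSv/h = 1.492 h = 89.52 min.

89.5 min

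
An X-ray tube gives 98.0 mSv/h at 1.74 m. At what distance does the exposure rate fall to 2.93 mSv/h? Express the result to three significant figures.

10.1 m

Since intensity falls as 1/r², d₂ = d₁·√(I₁/I₂).
I₁/I₂ = 98.0/2.93 = 33.45, so d₂ = 1.74 × √33.45 = 10.06 m.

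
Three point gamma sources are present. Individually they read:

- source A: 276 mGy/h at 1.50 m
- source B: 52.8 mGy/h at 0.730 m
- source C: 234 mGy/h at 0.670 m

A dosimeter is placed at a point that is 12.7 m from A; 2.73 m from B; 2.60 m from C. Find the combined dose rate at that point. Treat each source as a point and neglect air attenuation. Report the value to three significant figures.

23.2 mGy/h

By superposition, sum each source's inverse-square contribution:
A: 276 × (1.50/12.7)² = 3.850 mGy/h
B: 52.8 × (0.730/2.73)² = 3.775 mGy/h
C: 234 × (0.670/2.60)² = 15.54 mGy/h
Total = 3.850 + 3.775 + 15.54 = 23.16 mGy/h.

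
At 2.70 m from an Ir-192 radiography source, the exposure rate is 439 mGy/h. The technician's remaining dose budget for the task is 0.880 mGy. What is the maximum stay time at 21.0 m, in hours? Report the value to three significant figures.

0.121 h

Intensity scales as (d₁/d₂)², so rate at 21.0 m:
(2.70/21.0)² = 0.01653, so 439 × 0.01653 = 7.257 mGy/h.
Stay time = 0.880 mGy ÷ 7.257 mGy/h = 0.1213 h.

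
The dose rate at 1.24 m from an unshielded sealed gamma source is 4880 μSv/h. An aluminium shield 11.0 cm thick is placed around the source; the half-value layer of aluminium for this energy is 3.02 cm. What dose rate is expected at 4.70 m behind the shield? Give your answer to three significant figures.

27.2 μSv/h

Distance alone: 4880 × (1.24/4.70)² = 4880 × 0.06961 = 339.7 μSv/h.
Shield: 11.0/3.02 = 3.642 half-value layers → attenuation 2^(−3.642) = 0.08010.
Combined: 339.7 × 0.08010 = 27.21 μSv/h.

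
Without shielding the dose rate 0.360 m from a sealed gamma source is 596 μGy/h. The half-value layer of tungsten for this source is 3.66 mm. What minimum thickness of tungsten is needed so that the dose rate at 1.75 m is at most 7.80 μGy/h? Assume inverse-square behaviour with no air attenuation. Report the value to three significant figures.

6.20 mm

At 1.75 m, distance alone gives 596 × (0.360/1.75)² = 596 × 0.04232 = 25.22 μGy/h.
Further attenuation needed: 25.22/7.80 = 3.233.
n = log₂(3.233) = 1.693 half-value layers.
Thickness = 1.693 × 3.66 mm = 6.196 mm.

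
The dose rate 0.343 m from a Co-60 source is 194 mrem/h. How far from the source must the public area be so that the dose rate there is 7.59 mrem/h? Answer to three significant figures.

Using I₁d₁² = I₂d₂², d₂ = d₁·√(I₁/I₂).
I₁/I₂ = 194/7.59 = 25.56, so d₂ = 0.343 × √25.56 = 1.734 m.

1.73 m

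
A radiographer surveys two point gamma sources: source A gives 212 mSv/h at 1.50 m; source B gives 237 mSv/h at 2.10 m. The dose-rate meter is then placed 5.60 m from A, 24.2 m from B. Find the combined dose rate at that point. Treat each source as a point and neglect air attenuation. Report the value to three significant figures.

Each source contributes Iᵢ·(dᵢ/rᵢ)²; contributions add.
A: 212 × (1.50/5.60)² = 15.21 mSv/h
B: 237 × (2.10/24.2)² = 1.785 mSv/h
Total = 15.21 + 1.785 = 17.00 mSv/h.

17.0 mSv/h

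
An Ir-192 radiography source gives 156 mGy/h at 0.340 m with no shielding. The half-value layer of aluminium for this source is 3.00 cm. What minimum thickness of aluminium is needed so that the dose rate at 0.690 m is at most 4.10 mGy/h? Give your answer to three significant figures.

At 0.690 m, distance alone gives 156 × (0.340/0.690)² = 156 × 0.2428 = 37.88 mGy/h.
Further attenuation needed: 37.88/4.10 = 9.239.
n = log₂(9.239) = 3.208 half-value layers.
Thickness = 3.208 × 3.00 cm = 9.624 cm.

9.62 cm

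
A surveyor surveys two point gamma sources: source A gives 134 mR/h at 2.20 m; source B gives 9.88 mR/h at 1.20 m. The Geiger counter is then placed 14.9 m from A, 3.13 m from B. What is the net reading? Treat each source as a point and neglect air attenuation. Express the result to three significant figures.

By superposition, sum each source's inverse-square contribution:
A: 134 × (2.20/14.9)² = 2.921 mR/h
B: 9.88 × (1.20/3.13)² = 1.452 mR/h
Total = 2.921 + 1.452 = 4.373 mR/h.

4.37 mR/h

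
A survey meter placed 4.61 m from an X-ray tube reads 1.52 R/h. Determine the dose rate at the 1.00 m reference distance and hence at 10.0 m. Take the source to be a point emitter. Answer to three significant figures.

32.3 R/h; 0.323 R/h

Intensity scales as (d₁/d₂)², so
At 1.00 m: 1.52 × (4.61/1.00)² = 1.52 × 21.25 = 32.30 R/h
At 10.0 m: (1.00/10.0)² = 0.01000, so 32.30 × 0.01000 = 0.3230 R/h.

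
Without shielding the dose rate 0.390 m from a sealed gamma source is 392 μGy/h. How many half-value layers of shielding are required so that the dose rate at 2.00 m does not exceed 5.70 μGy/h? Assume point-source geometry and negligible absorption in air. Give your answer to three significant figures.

1.39 half-value layers

At 2.00 m, distance alone gives 392 × (0.390/2.00)² = 392 × 0.03803 = 14.91 μGy/h.
Further attenuation needed: 14.91/5.70 = 2.616.
n = log₂(2.616) = 1.387 half-value layers.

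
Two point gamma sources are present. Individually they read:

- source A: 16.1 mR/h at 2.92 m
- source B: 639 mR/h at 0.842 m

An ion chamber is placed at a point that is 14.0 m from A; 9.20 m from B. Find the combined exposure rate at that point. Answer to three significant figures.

6.05 mR/h

Each source contributes Iᵢ·(dᵢ/rᵢ)²; contributions add.
A: 16.1 × (2.92/14.0)² = 0.7004 mR/h
B: 639 × (0.842/9.20)² = 5.352 mR/h
Total = 0.7004 + 5.352 = 6.052 mR/h.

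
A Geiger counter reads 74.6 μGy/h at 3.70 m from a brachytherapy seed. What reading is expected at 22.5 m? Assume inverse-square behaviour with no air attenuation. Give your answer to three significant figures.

Since intensity falls as 1/r², the rate at 22.5 m is
74.6 × (3.70/22.5)² = 74.6 × 0.02704 = 2.017 μGy/h.

2.02 μGy/h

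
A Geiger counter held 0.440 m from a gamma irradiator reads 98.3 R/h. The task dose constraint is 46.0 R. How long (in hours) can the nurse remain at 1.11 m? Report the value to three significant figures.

2.98 h

Intensity scales as (d₁/d₂)², so rate at 1.11 m:
98.3 × (0.440/1.11)² = 98.3 × 0.1571 = 15.44 R/h.
Stay time = 46.0 R ÷ 15.44 R/h = 2.979 h.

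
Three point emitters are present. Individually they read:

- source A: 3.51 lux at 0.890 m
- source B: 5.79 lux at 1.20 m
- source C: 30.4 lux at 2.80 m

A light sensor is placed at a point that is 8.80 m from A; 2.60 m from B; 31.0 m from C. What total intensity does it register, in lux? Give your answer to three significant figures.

1.52 lux

By superposition, sum each source's inverse-square contribution:
A: 3.51 × (0.890/8.80)² = 0.03590 lux
B: 5.79 × (1.20/2.60)² = 1.233 lux
C: 30.4 × (2.80/31.0)² = 0.2480 lux
Total = 0.03590 + 1.233 + 0.2480 = 1.517 lux.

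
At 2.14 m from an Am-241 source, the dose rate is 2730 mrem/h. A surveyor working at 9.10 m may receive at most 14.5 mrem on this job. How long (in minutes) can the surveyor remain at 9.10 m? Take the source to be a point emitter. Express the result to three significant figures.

Intensity scales as (d₁/d₂)², so rate at 9.10 m:
(2.14/9.10)² = 0.05530, so 2730 × 0.05530 = 151.0 mrem/h.
Stay time = 14.5 mrem ÷ 151.0 mrem/h = 0.09603 h = 5.762 min.

5.76 min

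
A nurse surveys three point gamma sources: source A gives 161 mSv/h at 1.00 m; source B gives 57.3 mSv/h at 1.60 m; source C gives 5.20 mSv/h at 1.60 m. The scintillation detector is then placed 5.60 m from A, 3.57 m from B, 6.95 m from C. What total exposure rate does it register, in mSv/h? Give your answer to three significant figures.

By superposition, sum each source's inverse-square contribution:
A: 161 × (1.00/5.60)² = 5.134 mSv/h
B: 57.3 × (1.60/3.57)² = 11.51 mSv/h
C: 5.20 × (1.60/6.95)² = 0.2756 mSv/h
Total = 5.134 + 11.51 + 0.2756 = 16.92 mSv/h.

16.9 mSv/h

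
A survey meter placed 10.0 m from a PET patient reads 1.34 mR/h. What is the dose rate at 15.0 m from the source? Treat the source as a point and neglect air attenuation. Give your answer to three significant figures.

Using I₁d₁² = I₂d₂², scaling from 10.0 m to 15.0 m:
(10.0/15.0)² = 0.4444, so 1.34 × 0.4444 = 0.5955 mR/h.

0.596 mR/h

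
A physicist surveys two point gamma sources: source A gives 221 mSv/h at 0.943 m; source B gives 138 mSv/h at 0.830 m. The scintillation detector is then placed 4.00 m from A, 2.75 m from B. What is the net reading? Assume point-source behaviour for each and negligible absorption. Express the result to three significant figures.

24.9 mSv/h

By superposition, sum each source's inverse-square contribution:
A: 221 × (0.943/4.00)² = 12.28 mSv/h
B: 138 × (0.830/2.75)² = 12.57 mSv/h
Total = 12.28 + 12.57 = 24.85 mSv/h.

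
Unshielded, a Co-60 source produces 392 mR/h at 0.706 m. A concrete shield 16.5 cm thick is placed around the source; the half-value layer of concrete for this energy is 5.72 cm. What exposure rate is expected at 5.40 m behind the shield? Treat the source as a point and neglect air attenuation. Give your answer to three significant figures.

Distance alone: 392 × (0.706/5.40)² = 392 × 0.01709 = 6.699 mR/h.
Shield: 16.5/5.72 = 2.885 half-value layers → attenuation 2^(−2.885) = 0.1354.
Combined: 6.699 × 0.1354 = 0.9070 mR/h.

0.907 mR/h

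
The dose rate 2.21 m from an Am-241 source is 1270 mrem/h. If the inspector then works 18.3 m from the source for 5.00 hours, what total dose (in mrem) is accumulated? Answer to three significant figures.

Using I₁d₁² = I₂d₂², rate at 18.3 m:
(2.21/18.3)² = 0.01458, so 1270 × 0.01458 = 18.52 mrem/h.
Dose = rate × time = 18.52 mrem/h × 5.000 h = 92.60 mrem.

92.6 mrem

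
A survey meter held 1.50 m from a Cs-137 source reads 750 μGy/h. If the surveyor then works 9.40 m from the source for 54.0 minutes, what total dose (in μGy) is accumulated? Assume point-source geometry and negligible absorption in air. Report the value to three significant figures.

17.2 μGy

Using I₁d₁² = I₂d₂², rate at 9.40 m:
(1.50/9.40)² = 0.02546, so 750 × 0.02546 = 19.09 μGy/h.
Dose = rate × time = 19.09 μGy/h × 0.9000 h = 17.18 μGy.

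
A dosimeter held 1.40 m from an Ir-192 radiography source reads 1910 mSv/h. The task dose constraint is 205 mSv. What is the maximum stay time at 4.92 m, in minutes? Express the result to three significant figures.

Applying the 1/r² law, rate at 4.92 m:
1910 × (1.40/4.92)² = 1910 × 0.08097 = 154.7 mSv/h.
Stay time = 205 mSv ÷ 154.7 mSv/h = 1.325 h = 79.50 min.

79.5 min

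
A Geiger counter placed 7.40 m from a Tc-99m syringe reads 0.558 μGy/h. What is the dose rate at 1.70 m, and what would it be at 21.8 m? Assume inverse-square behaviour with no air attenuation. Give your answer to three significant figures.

10.6 μGy/h; 0.0643 μGy/h

By the inverse-square law,
At 1.70 m: (7.40/1.70)² = 18.95, so 0.558 × 18.95 = 10.57 μGy/h
At 21.8 m: (1.70/21.8)² = 0.006081, so 10.57 × 0.006081 = 0.06428 μGy/h.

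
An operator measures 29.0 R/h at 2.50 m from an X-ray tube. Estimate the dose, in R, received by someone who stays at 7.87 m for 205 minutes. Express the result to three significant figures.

10.0 R

By the inverse-square law, rate at 7.87 m:
(2.50/7.87)² = 0.1009, so 29.0 × 0.1009 = 2.926 R/h.
Dose = rate × time = 2.926 R/h × 3.417 h = 9.998 R.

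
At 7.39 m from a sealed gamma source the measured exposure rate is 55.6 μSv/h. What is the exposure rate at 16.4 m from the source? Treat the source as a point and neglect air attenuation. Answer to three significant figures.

11.3 μSv/h

Applying the 1/r² law, scaling from 7.39 m to 16.4 m:
55.6 × (7.39/16.4)² = 55.6 × 0.2030 = 11.29 μSv/h.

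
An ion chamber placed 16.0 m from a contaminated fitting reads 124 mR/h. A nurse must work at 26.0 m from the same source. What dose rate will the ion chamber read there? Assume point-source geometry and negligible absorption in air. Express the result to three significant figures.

Applying the 1/r² law, scaling from 16.0 m to 26.0 m:
(16.0/26.0)² = 0.3787, so 124 × 0.3787 = 46.96 mR/h.

47.0 mR/h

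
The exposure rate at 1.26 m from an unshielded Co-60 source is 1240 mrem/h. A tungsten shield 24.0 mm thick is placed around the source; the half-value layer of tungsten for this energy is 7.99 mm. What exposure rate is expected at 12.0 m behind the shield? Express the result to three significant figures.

Distance alone: (1.26/12.0)² = 0.01102, so 1240 × 0.01102 = 13.66 mrem/h.
Shield: 24.0/7.99 = 3.004 half-value layers → attenuation 2^(−3.004) = 0.1247.
Combined: 13.66 × 0.1247 = 1.703 mrem/h.

1.70 mrem/h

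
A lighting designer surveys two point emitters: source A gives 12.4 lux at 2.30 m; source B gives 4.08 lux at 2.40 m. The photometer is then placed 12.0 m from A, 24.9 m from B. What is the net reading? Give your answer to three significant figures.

Each source contributes Iᵢ·(dᵢ/rᵢ)²; contributions add.
A: 12.4 × (2.30/12.0)² = 0.4555 lux
B: 4.08 × (2.40/24.9)² = 0.03790 lux
Total = 0.4555 + 0.03790 = 0.4934 lux.

0.493 lux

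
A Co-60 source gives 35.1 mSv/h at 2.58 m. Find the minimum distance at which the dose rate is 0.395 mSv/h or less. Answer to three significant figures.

24.3 m

By the inverse-square law, d₂ = d₁·√(I₁/I₂).
I₁/I₂ = 35.1/0.395 = 88.86, so d₂ = 2.58 × √88.86 = 24.32 m.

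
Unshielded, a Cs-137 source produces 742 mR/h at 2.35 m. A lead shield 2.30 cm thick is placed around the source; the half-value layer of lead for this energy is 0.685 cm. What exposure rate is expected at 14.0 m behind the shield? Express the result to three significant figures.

Distance alone: 742 × (2.35/14.0)² = 742 × 0.02818 = 20.91 mR/h.
Shield: 2.30/0.685 = 3.358 half-value layers → attenuation 2^(−3.358) = 0.09753.
Combined: 20.91 × 0.09753 = 2.039 mR/h.

2.04 mR/h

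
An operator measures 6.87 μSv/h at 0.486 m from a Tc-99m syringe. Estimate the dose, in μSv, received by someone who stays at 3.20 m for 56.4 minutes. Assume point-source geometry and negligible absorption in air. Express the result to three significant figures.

By the inverse-square law, rate at 3.20 m:
(0.486/3.20)² = 0.02307, so 6.87 × 0.02307 = 0.1585 μSv/h.
Dose = rate × time = 0.1585 μSv/h × 0.9400 h = 0.1490 μSv.

0.149 μSv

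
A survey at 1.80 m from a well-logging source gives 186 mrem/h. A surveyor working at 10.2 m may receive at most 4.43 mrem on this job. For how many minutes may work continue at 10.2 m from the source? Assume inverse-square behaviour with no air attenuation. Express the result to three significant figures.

45.9 min

By the inverse-square law, rate at 10.2 m:
(1.80/10.2)² = 0.03114, so 186 × 0.03114 = 5.792 mrem/h.
Stay time = 4.43 mrem ÷ 5.792 mrem/h = 0.7648 h = 45.89 min.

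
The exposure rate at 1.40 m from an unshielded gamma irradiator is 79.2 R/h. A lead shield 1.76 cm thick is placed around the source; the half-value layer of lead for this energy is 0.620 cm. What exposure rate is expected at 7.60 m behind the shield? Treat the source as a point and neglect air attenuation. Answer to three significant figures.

0.376 R/h

Distance alone: (1.40/7.60)² = 0.03393, so 79.2 × 0.03393 = 2.687 R/h.
Shield: 1.76/0.620 = 2.839 half-value layers → attenuation 2^(−2.839) = 0.1398.
Combined: 2.687 × 0.1398 = 0.3756 R/h.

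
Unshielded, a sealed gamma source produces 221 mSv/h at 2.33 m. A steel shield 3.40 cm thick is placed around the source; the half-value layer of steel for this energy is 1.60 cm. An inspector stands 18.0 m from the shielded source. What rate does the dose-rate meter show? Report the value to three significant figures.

0.849 mSv/h

Distance alone: (2.33/18.0)² = 0.01676, so 221 × 0.01676 = 3.704 mSv/h.
Shield: 3.40/1.60 = 2.125 half-value layers → attenuation 2^(−2.125) = 0.2293.
Combined: 3.704 × 0.2293 = 0.8493 mSv/h.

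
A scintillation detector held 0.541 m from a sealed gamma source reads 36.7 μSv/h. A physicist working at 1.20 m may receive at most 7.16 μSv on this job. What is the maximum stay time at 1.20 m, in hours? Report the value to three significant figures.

0.960 h

Since intensity falls as 1/r², rate at 1.20 m:
(0.541/1.20)² = 0.2033, so 36.7 × 0.2033 = 7.461 μSv/h.
Stay time = 7.16 μSv ÷ 7.461 μSv/h = 0.9597 h.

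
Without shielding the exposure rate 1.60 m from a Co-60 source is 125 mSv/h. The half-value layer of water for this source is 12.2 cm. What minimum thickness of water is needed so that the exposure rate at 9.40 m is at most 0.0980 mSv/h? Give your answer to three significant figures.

63.5 cm

At 9.40 m, distance alone gives (1.60/9.40)² = 0.02897, so 125 × 0.02897 = 3.621 mSv/h.
Further attenuation needed: 3.621/0.0980 = 36.95.
n = log₂(36.95) = 5.208 half-value layers.
Thickness = 5.208 × 12.2 cm = 63.54 cm.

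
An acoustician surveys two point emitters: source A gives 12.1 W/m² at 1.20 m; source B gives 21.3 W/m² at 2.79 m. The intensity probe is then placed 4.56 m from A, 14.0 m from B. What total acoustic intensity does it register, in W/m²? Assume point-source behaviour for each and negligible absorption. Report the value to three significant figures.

Each source contributes Iᵢ·(dᵢ/rᵢ)²; contributions add.
A: 12.1 × (1.20/4.56)² = 0.8380 W/m²
B: 21.3 × (2.79/14.0)² = 0.8459 W/m²
Total = 0.8380 + 0.8459 = 1.684 W/m².

1.68 W/m²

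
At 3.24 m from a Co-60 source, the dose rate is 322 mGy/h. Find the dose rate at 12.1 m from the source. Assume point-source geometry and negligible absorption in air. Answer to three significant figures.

By the inverse-square law, the rate at 12.1 m is
322 × (3.24/12.1)² = 322 × 0.07170 = 23.09 mGy/h.

23.1 mGy/h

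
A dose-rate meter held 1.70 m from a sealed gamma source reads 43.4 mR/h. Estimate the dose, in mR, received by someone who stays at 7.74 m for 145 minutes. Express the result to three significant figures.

5.06 mR

Using I₁d₁² = I₂d₂², rate at 7.74 m:
43.4 × (1.70/7.74)² = 43.4 × 0.04824 = 2.094 mR/h.
Dose = rate × time = 2.094 mR/h × 2.417 h = 5.061 mR.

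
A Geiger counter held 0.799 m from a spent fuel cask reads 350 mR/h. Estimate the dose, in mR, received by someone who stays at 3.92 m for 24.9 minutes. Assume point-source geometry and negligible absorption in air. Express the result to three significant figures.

6.03 mR

Applying the 1/r² law, rate at 3.92 m:
(0.799/3.92)² = 0.04155, so 350 × 0.04155 = 14.54 mR/h.
Dose = rate × time = 14.54 mR/h × 0.4150 h = 6.034 mR.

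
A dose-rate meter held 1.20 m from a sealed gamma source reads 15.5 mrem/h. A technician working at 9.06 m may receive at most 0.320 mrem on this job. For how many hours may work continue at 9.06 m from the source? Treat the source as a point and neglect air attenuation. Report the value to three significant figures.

By the inverse-square law, rate at 9.06 m:
(1.20/9.06)² = 0.01754, so 15.5 × 0.01754 = 0.2719 mrem/h.
Stay time = 0.320 mrem ÷ 0.2719 mrem/h = 1.177 h.

1.18 h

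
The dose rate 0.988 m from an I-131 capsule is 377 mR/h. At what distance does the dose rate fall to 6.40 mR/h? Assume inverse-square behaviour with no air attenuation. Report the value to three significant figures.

7.58 m

Since intensity falls as 1/r², d₂ = d₁·√(I₁/I₂).
I₁/I₂ = 377/6.40 = 58.91, so d₂ = 0.988 × √58.91 = 7.583 m.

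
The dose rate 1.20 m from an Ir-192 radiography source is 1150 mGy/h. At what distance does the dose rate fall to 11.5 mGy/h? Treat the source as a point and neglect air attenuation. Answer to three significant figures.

12.0 m

Applying the 1/r² law, d₂ = d₁·√(I₁/I₂).
I₁/I₂ = 1150/11.5 = 100.0, so d₂ = 1.20 × √100.0 = 12.00 m.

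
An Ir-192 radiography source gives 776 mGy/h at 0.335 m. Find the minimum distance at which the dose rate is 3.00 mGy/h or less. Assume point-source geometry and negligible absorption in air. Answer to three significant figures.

5.39 m

Since intensity falls as 1/r², d₂ = d₁·√(I₁/I₂).
I₁/I₂ = 776/3.00 = 258.7, so d₂ = 0.335 × √258.7 = 5.388 m.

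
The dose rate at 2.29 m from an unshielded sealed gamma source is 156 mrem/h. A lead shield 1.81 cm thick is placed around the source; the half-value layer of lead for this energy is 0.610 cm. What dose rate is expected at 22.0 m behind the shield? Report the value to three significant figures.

0.216 mrem/h

Distance alone: 156 × (2.29/22.0)² = 156 × 0.01083 = 1.689 mrem/h.
Shield: 1.81/0.610 = 2.967 half-value layers → attenuation 2^(−2.967) = 0.1279.
Combined: 1.689 × 0.1279 = 0.2160 mrem/h.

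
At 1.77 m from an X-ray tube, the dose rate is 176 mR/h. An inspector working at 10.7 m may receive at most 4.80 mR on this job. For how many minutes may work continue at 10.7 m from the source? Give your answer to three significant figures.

59.8 min

Using I₁d₁² = I₂d₂², rate at 10.7 m:
(1.77/10.7)² = 0.02736, so 176 × 0.02736 = 4.815 mR/h.
Stay time = 4.80 mR ÷ 4.815 mR/h = 0.9969 h = 59.81 min.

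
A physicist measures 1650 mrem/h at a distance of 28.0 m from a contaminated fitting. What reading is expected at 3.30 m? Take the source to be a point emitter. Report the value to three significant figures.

119000 mrem/h

Using I₁d₁² = I₂d₂², the rate at 3.30 m is
1650 × (28.0/3.30)² = 1650 × 71.99 = 118800 mrem/h.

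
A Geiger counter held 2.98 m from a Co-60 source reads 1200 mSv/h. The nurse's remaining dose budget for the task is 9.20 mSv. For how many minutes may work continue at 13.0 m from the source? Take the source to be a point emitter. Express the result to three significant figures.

Using I₁d₁² = I₂d₂², rate at 13.0 m:
1200 × (2.98/13.0)² = 1200 × 0.05255 = 63.06 mSv/h.
Stay time = 9.20 mSv ÷ 63.06 mSv/h = 0.1459 h = 8.754 min.

8.75 min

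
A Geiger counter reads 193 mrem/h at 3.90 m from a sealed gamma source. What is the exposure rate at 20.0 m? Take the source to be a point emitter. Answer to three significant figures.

7.34 mrem/h

Since intensity falls as 1/r², the rate at 20.0 m is
(3.90/20.0)² = 0.03803, so 193 × 0.03803 = 7.340 mrem/h.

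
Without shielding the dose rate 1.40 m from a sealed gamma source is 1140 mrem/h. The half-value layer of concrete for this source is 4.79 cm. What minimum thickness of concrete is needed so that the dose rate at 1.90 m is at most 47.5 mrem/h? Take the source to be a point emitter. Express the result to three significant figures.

17.7 cm

At 1.90 m, distance alone gives (1.40/1.90)² = 0.5429, so 1140 × 0.5429 = 618.9 mrem/h.
Further attenuation needed: 618.9/47.5 = 13.03.
n = log₂(13.03) = 3.704 half-value layers.
Thickness = 3.704 × 4.79 cm = 17.74 cm.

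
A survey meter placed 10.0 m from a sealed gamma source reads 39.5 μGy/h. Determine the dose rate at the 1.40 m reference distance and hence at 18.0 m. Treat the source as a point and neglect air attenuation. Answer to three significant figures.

2020 μGy/h; 12.2 μGy/h

Intensity scales as (d₁/d₂)², so
At 1.40 m: (10.0/1.40)² = 51.02, so 39.5 × 51.02 = 2015 μGy/h
At 18.0 m: 2015 × (1.40/18.0)² = 2015 × 0.006049 = 12.19 μGy/h.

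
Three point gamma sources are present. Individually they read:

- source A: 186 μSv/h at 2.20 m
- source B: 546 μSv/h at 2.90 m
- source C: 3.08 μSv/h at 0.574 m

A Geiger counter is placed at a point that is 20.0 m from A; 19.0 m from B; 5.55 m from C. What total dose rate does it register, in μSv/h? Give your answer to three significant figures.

Each source contributes Iᵢ·(dᵢ/rᵢ)²; contributions add.
A: 186 × (2.20/20.0)² = 2.251 μSv/h
B: 546 × (2.90/19.0)² = 12.72 μSv/h
C: 3.08 × (0.574/5.55)² = 0.03294 μSv/h
Total = 2.251 + 12.72 + 0.03294 = 15.00 μSv/h.

15.0 μSv/h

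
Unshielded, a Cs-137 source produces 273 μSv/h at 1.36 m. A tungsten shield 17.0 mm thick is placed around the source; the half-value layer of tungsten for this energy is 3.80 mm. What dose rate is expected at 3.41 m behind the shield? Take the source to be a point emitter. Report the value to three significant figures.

Distance alone: 273 × (1.36/3.41)² = 273 × 0.1591 = 43.43 μSv/h.
Shield: 17.0/3.80 = 4.474 half-value layers → attenuation 2^(−4.474) = 0.04500.
Combined: 43.43 × 0.04500 = 1.954 μSv/h.

1.95 μSv/h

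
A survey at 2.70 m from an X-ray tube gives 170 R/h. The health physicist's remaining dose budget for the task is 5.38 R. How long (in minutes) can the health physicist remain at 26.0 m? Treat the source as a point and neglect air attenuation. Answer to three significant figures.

176 min

Applying the 1/r² law, rate at 26.0 m:
170 × (2.70/26.0)² = 170 × 0.01078 = 1.833 R/h.
Stay time = 5.38 R ÷ 1.833 R/h = 2.935 h = 176.1 min.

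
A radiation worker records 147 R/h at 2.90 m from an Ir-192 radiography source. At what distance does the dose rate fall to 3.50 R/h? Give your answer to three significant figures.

18.8 m

By the inverse-square law, d₂ = d₁·√(I₁/I₂).
I₁/I₂ = 147/3.50 = 42.00, so d₂ = 2.90 × √42.00 = 18.79 m.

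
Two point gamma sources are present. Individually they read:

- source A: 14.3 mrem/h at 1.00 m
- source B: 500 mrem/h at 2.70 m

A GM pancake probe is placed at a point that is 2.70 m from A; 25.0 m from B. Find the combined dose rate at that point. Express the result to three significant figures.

7.79 mrem/h

By superposition, sum each source's inverse-square contribution:
A: 14.3 × (1.00/2.70)² = 1.962 mrem/h
B: 500 × (2.70/25.0)² = 5.832 mrem/h
Total = 1.962 + 5.832 = 7.794 mrem/h.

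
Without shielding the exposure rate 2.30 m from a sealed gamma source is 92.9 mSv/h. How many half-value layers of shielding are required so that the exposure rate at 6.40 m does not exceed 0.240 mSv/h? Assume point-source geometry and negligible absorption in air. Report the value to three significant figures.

At 6.40 m, distance alone gives 92.9 × (2.30/6.40)² = 92.9 × 0.1292 = 12.00 mSv/h.
Further attenuation needed: 12.00/0.240 = 50.00.
n = log₂(50.00) = 5.644 half-value layers.

5.64 half-value layers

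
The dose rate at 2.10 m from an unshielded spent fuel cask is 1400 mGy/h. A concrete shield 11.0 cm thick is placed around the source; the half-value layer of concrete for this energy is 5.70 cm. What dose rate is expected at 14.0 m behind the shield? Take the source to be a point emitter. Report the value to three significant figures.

8.27 mGy/h

Distance alone: (2.10/14.0)² = 0.02250, so 1400 × 0.02250 = 31.50 mGy/h.
Shield: 11.0/5.70 = 1.930 half-value layers → attenuation 2^(−1.930) = 0.2624.
Combined: 31.50 × 0.2624 = 8.266 mGy/h.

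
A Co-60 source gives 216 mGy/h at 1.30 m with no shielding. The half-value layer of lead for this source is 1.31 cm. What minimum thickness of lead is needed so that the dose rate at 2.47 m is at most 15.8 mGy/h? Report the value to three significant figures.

At 2.47 m, distance alone gives 216 × (1.30/2.47)² = 216 × 0.2770 = 59.83 mGy/h.
Further attenuation needed: 59.83/15.8 = 3.787.
n = log₂(3.787) = 1.921 half-value layers.
Thickness = 1.921 × 1.31 cm = 2.517 cm.

2.52 cm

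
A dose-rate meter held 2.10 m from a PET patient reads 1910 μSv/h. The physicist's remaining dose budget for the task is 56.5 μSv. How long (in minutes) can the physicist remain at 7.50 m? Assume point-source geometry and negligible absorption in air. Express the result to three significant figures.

By the inverse-square law, rate at 7.50 m:
(2.10/7.50)² = 0.07840, so 1910 × 0.07840 = 149.7 μSv/h.
Stay time = 56.5 μSv ÷ 149.7 μSv/h = 0.3774 h = 22.64 min.

22.6 min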